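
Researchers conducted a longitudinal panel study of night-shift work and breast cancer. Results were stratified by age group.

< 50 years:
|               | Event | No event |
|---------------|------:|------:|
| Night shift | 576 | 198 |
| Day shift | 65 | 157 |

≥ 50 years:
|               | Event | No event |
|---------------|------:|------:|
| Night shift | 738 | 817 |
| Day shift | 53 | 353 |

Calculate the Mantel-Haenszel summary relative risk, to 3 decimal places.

3.038

RR_MH = Σ(aᵢ·n₀ᵢ/nᵢ) / Σ(cᵢ·n₁ᵢ/nᵢ), with n₁ᵢ = aᵢ+bᵢ (exposed), n₀ᵢ = cᵢ+dᵢ (unexposed), nᵢ = n₁ᵢ+n₀ᵢ.
Stratum 1 (< 50 years): n₁ = 774, n₀ = 222, n = 996; a·n₀/n = 576·222/996 = 128.3855; c·n₁/n = 65·774/996 = 50.5120
Stratum 2 (≥ 50 years): n₁ = 1555, n₀ = 406, n = 1961; a·n₀/n = 738·406/1961 = 152.7935; c·n₁/n = 53·1555/1961 = 42.0270
RR_MH = (128.3855 + 152.7935) / (50.5120 + 42.0270) = 281.1790 / 92.5391 = 3.03849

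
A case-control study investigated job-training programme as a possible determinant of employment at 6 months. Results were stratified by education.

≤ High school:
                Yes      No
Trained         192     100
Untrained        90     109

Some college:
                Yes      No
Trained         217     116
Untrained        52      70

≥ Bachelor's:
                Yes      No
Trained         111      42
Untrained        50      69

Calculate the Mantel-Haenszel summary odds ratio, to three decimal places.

OR_MH = Σ(aᵢdᵢ/nᵢ) / Σ(bᵢcᵢ/nᵢ), where nᵢ is the stratum total.
Stratum 1 (≤ High school): n = 491; a·d/n = 192·109/491 = 42.6232; b·c/n = 100·90/491 = 18.3299
Stratum 2 (Some college): n = 455; a·d/n = 217·70/455 = 33.3846; b·c/n = 116·52/455 = 13.2571
Stratum 3 (≥ Bachelor's): n = 272; a·d/n = 111·69/272 = 28.1581; b·c/n = 42·50/272 = 7.7206
OR_MH = (42.6232 + 33.3846 + 28.1581) / (18.3299 + 13.2571 + 7.7206) = 104.1659 / 39.3077 = 2.65002

2.650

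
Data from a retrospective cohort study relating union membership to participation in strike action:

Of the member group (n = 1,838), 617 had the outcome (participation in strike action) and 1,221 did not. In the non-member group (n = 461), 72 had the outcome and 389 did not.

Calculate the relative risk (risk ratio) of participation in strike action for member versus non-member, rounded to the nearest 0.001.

From the description: a = 617, b = 1221, c = 72, d = 389.
Risk in exposed = 617/1838 = 0.33569; risk in unexposed = 72/461 = 0.15618.
RR = 0.33569 / 0.15618 = 2.14935
The risk among the exposed is 2.15 times that among the unexposed.

2.149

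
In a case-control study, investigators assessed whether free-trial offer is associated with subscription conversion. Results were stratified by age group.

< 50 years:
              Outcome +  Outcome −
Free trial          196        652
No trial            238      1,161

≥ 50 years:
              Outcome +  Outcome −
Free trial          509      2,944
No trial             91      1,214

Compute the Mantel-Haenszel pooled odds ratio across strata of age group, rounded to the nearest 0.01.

OR_MH = Σ(aᵢdᵢ/nᵢ) / Σ(bᵢcᵢ/nᵢ), where nᵢ is the stratum total.
Stratum 1 (< 50 years): n = 2247; a·d/n = 196·1161/2247 = 101.2710; b·c/n = 652·238/2247 = 69.0592
Stratum 2 (≥ 50 years): n = 4758; a·d/n = 509·1214/4758 = 129.8710; b·c/n = 2944·91/4758 = 56.3060
OR_MH = (101.2710 + 129.8710) / (69.0592 + 56.3060) = 231.1420 / 125.3652 = 1.84375

1.84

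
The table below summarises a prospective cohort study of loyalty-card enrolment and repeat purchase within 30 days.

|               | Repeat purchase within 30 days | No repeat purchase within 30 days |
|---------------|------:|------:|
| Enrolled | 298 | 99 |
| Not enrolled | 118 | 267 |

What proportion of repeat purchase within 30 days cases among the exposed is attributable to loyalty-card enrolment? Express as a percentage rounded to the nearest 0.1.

Cells: a = 298, b = 99, c = 118, d = 267.
Risk in exposed = 298/397 = 0.75063; risk in unexposed = 118/385 = 0.30649.
RR = 0.75063/0.30649 = 2.44909
AR% = (RR − 1)/RR × 100 = (2.44909 − 1)/2.44909 × 100 = 59.1685%

59.2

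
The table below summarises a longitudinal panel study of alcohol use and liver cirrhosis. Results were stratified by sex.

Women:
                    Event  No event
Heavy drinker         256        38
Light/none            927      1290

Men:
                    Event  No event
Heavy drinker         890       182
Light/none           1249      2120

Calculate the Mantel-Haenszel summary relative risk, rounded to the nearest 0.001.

2.198

RR_MH = Σ(aᵢ·n₀ᵢ/nᵢ) / Σ(cᵢ·n₁ᵢ/nᵢ), with n₁ᵢ = aᵢ+bᵢ (exposed), n₀ᵢ = cᵢ+dᵢ (unexposed), nᵢ = n₁ᵢ+n₀ᵢ.
Stratum 1 (Women): n₁ = 294, n₀ = 2217, n = 2511; a·n₀/n = 256·2217/2511 = 226.0263; c·n₁/n = 927·294/2511 = 108.5376
Stratum 2 (Men): n₁ = 1072, n₀ = 3369, n = 4441; a·n₀/n = 890·3369/4441 = 675.1655; c·n₁/n = 1249·1072/4441 = 301.4925
RR_MH = (226.0263 + 675.1655) / (108.5376 + 301.4925) = 901.1918 / 410.0301 = 2.19787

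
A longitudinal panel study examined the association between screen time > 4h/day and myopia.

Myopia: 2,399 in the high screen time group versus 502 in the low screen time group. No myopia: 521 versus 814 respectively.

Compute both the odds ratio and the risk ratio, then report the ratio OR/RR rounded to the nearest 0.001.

3.467

From the description: a = 2399, b = 521, c = 502, d = 814.
OR = (2399·814)/(521·502) = 1952786/261542 = 7.46643
Risk in exposed = 2399/2920 = 0.82158; risk in unexposed = 502/1316 = 0.38146; RR = 2.15377
OR/RR = 7.46643 / 2.15377 = 3.46668
The outcome is not rare, so the OR lies further from 1 than the RR.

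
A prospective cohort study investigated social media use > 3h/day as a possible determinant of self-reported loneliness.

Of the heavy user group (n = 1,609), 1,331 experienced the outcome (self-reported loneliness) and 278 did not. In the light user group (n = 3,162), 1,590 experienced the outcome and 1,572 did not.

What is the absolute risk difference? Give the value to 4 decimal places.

From the description: a = 1331, b = 278, c = 1590, d = 1572.
Risk in exposed = 1331/1609 = 0.827222; risk in unexposed = 1590/3162 = 0.502846.
Risk difference = 0.827222 − 0.502846 = 0.324376

0.3244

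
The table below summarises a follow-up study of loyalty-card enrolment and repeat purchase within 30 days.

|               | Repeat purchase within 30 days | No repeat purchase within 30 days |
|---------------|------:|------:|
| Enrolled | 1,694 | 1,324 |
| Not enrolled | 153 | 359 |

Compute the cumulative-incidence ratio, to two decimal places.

1.88

Cells: a = 1694, b = 1324, c = 153, d = 359.
Risk in exposed = 1694/3018 = 0.56130; risk in unexposed = 153/512 = 0.29883.
RR = 0.56130 / 0.29883 = 1.87833
The risk among the exposed is 1.88 times that among the unexposed.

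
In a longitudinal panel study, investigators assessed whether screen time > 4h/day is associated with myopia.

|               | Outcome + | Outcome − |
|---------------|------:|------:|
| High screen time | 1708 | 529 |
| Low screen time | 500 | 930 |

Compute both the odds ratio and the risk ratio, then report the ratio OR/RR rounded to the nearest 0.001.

2.750

Cells: a = 1708, b = 529, c = 500, d = 930.
OR = (1708·930)/(529·500) = 1588440/264500 = 6.00544
Risk in exposed = 1708/2237 = 0.76352; risk in unexposed = 500/1430 = 0.34965; RR = 2.18367
OR/RR = 6.00544 / 2.18367 = 2.75016
The outcome is not rare, so the OR lies further from 1 than the RR.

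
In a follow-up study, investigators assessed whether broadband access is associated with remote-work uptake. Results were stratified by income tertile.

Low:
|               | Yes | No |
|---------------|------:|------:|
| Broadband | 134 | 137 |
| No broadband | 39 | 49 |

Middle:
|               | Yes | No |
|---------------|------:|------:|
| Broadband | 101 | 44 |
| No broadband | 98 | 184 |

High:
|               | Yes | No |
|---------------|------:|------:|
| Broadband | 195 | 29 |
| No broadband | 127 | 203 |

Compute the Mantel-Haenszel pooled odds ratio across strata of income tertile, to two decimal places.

4.21

OR_MH = Σ(aᵢdᵢ/nᵢ) / Σ(bᵢcᵢ/nᵢ), where nᵢ is the stratum total.
Stratum 1 (Low): n = 359; a·d/n = 134·49/359 = 18.2897; b·c/n = 137·39/359 = 14.8830
Stratum 2 (Middle): n = 427; a·d/n = 101·184/427 = 43.5222; b·c/n = 44·98/427 = 10.0984
Stratum 3 (High): n = 554; a·d/n = 195·203/554 = 71.4531; b·c/n = 29·127/554 = 6.6480
OR_MH = (18.2897 + 43.5222 + 71.4531) / (14.8830 + 10.0984 + 6.6480) = 133.2650 / 31.6294 = 4.21333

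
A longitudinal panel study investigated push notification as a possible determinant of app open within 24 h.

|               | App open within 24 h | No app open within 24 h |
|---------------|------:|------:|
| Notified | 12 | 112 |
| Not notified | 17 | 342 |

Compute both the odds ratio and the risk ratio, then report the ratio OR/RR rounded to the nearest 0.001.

1.055

Cells: a = 12, b = 112, c = 17, d = 342.
OR = (12·342)/(112·17) = 4104/1904 = 2.15546
Risk in exposed = 12/124 = 0.09677; risk in unexposed = 17/359 = 0.04735; RR = 2.04364
OR/RR = 2.15546 / 2.04364 = 1.05472
The outcome is rare in both groups, so OR ≈ RR (ratio near 1).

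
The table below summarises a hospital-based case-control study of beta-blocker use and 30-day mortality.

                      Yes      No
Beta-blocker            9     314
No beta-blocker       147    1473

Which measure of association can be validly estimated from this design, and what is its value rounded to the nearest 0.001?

0.287

Cells: a = 9, b = 314, c = 147, d = 1473.
This is a hospital-based case-control study: participants were sampled on outcome status, so risks in the source population cannot be estimated directly — relative risk is not valid here. The odds ratio is the appropriate measure.
OR = (a·d)/(b·c) = (9 × 1473) / (314 × 147) = 13257 / 46158 = 0.28721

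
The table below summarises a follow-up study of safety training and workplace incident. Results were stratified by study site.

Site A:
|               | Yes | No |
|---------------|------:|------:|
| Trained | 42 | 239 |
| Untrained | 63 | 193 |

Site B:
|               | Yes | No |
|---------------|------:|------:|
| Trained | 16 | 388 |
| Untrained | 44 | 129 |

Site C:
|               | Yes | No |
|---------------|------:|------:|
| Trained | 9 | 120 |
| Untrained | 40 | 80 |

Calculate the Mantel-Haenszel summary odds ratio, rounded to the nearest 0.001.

OR_MH = Σ(aᵢdᵢ/nᵢ) / Σ(bᵢcᵢ/nᵢ), where nᵢ is the stratum total.
Stratum 1 (Site A): n = 537; a·d/n = 42·193/537 = 15.0950; b·c/n = 239·63/537 = 28.0391
Stratum 2 (Site B): n = 577; a·d/n = 16·129/577 = 3.5771; b·c/n = 388·44/577 = 29.5875
Stratum 3 (Site C): n = 249; a·d/n = 9·80/249 = 2.8916; b·c/n = 120·40/249 = 19.2771
OR_MH = (15.0950 + 3.5771 + 2.8916) / (28.0391 + 29.5875 + 19.2771) = 21.5637 / 76.9037 = 0.28040

0.280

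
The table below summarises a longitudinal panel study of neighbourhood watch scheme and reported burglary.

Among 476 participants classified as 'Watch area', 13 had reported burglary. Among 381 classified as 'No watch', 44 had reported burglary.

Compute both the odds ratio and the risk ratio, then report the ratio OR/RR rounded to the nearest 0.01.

0.91

From the description: a = 13, b = 463, c = 44, d = 337.
OR = (13·337)/(463·44) = 4381/20372 = 0.21505
Risk in exposed = 13/476 = 0.02731; risk in unexposed = 44/381 = 0.11549; RR = 0.23649
OR/RR = 0.21505 / 0.23649 = 0.90935
The outcome is not rare, so the OR lies further from 1 than the RR.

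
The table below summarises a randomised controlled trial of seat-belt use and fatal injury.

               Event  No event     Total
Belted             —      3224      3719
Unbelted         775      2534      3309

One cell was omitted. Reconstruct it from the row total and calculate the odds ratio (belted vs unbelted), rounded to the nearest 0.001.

0.502

The missing cell is in the exposed row: 3719 − 3224 = 495.
So a = 495, b = 3224, c = 775, d = 2534.
OR = (a·d)/(b·c) = (495 × 2534) / (3224 × 775) = 1254330 / 2498600 = 0.50201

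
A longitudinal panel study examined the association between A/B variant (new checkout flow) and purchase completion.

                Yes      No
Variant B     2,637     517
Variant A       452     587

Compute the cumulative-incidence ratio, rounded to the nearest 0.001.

Cells: a = 2637, b = 517, c = 452, d = 587.
Risk in exposed = 2637/3154 = 0.83608; risk in unexposed = 452/1039 = 0.43503.
RR = 0.83608 / 0.43503 = 1.92188
The risk among the exposed is 1.92 times that among the unexposed.

1.922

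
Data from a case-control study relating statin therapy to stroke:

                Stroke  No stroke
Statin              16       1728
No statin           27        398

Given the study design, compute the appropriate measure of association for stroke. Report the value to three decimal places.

0.136

Cells: a = 16, b = 1728, c = 27, d = 398.
This is a case-control study: participants were sampled on outcome status, so risks in the source population cannot be estimated directly — relative risk is not valid here. The odds ratio is the appropriate measure.
OR = (a·d)/(b·c) = (16 × 398) / (1728 × 27) = 6368 / 46656 = 0.13649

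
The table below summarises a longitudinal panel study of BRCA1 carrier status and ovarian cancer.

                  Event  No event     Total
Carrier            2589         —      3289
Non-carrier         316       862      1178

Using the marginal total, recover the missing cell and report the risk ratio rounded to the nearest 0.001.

The missing cell is in the exposed row: 3289 − 2589 = 700.
So a = 2589, b = 700, c = 316, d = 862.
RR = [a/(a+b)] / [c/(c+d)] = (2589/3289) / (316/1178) = 0.78717/0.26825 = 2.93445

2.934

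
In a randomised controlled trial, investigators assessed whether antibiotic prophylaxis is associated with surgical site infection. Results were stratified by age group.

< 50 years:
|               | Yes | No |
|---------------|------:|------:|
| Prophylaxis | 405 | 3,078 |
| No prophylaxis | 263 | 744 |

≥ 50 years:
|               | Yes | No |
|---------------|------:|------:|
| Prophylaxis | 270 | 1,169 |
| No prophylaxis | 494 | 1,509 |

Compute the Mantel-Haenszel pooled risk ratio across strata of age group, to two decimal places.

0.60

RR_MH = Σ(aᵢ·n₀ᵢ/nᵢ) / Σ(cᵢ·n₁ᵢ/nᵢ), with n₁ᵢ = aᵢ+bᵢ (exposed), n₀ᵢ = cᵢ+dᵢ (unexposed), nᵢ = n₁ᵢ+n₀ᵢ.
Stratum 1 (< 50 years): n₁ = 3483, n₀ = 1007, n = 4490; a·n₀/n = 405·1007/4490 = 90.8318; c·n₁/n = 263·3483/4490 = 204.0154
Stratum 2 (≥ 50 years): n₁ = 1439, n₀ = 2003, n = 3442; a·n₀/n = 270·2003/3442 = 157.1209; c·n₁/n = 494·1439/3442 = 206.5270
RR_MH = (90.8318 + 157.1209) / (204.0154 + 206.5270) = 247.9527 / 410.5424 = 0.60396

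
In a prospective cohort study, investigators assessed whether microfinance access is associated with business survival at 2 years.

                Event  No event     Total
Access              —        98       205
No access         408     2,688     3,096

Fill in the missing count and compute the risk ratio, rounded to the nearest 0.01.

3.96

The missing cell is in the exposed row: 205 − 98 = 107.
So a = 107, b = 98, c = 408, d = 2688.
RR = [a/(a+b)] / [c/(c+d)] = (107/205) / (408/3096) = 0.52195/0.13178 = 3.96069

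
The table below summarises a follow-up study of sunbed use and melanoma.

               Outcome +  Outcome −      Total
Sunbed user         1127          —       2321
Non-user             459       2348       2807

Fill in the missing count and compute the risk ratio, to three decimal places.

2.969

The missing cell is in the exposed row: 2321 − 1127 = 1194.
So a = 1127, b = 1194, c = 459, d = 2348.
RR = [a/(a+b)] / [c/(c+d)] = (1127/2321) / (459/2807) = 0.48557/0.16352 = 2.96947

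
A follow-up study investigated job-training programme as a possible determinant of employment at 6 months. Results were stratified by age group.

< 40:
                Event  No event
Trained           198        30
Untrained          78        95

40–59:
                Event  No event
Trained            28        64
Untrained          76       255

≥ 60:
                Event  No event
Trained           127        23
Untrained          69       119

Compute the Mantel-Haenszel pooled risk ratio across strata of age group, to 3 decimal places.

1.945

RR_MH = Σ(aᵢ·n₀ᵢ/nᵢ) / Σ(cᵢ·n₁ᵢ/nᵢ), with n₁ᵢ = aᵢ+bᵢ (exposed), n₀ᵢ = cᵢ+dᵢ (unexposed), nᵢ = n₁ᵢ+n₀ᵢ.
Stratum 1 (< 40): n₁ = 228, n₀ = 173, n = 401; a·n₀/n = 198·173/401 = 85.4214; c·n₁/n = 78·228/401 = 44.3491
Stratum 2 (40–59): n₁ = 92, n₀ = 331, n = 423; a·n₀/n = 28·331/423 = 21.9102; c·n₁/n = 76·92/423 = 16.5296
Stratum 3 (≥ 60): n₁ = 150, n₀ = 188, n = 338; a·n₀/n = 127·188/338 = 70.6391; c·n₁/n = 69·150/338 = 30.6213
RR_MH = (85.4214 + 21.9102 + 70.6391) / (44.3491 + 16.5296 + 30.6213) = 177.9707 / 91.5000 = 1.94504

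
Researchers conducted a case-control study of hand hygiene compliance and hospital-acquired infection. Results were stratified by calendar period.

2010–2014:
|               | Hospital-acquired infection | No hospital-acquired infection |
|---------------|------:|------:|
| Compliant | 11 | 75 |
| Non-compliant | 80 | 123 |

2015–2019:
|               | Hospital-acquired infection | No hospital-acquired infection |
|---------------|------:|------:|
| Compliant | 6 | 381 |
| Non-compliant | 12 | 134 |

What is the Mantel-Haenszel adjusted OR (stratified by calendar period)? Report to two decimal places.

0.21

OR_MH = Σ(aᵢdᵢ/nᵢ) / Σ(bᵢcᵢ/nᵢ), where nᵢ is the stratum total.
Stratum 1 (2010–2014): n = 289; a·d/n = 11·123/289 = 4.6817; b·c/n = 75·80/289 = 20.7612
Stratum 2 (2015–2019): n = 533; a·d/n = 6·134/533 = 1.5084; b·c/n = 381·12/533 = 8.5779
OR_MH = (4.6817 + 1.5084) / (20.7612 + 8.5779) = 6.1901 / 29.3391 = 0.21098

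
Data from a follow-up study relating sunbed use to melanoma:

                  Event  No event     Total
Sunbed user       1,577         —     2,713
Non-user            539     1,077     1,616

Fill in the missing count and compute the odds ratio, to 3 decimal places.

The missing cell is in the exposed row: 2713 − 1577 = 1136.
So a = 1577, b = 1136, c = 539, d = 1077.
OR = (a·d)/(b·c) = (1577 × 1077) / (1136 × 539) = 1698429 / 612304 = 2.77383

2.774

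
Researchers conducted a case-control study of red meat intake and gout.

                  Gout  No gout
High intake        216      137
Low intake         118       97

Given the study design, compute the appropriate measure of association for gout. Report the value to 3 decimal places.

Cells: a = 216, b = 137, c = 118, d = 97.
This is a case-control study: participants were sampled on outcome status, so risks in the source population cannot be estimated directly — relative risk is not valid here. The odds ratio is the appropriate measure.
OR = (a·d)/(b·c) = (216 × 97) / (137 × 118) = 20952 / 16166 = 1.29605

1.296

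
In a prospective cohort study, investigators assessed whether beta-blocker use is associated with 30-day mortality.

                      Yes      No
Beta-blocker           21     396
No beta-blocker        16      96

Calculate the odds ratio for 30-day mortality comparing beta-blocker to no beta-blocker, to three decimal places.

Cells: a = 21, b = 396, c = 16, d = 96.
OR = (a·d)/(b·c) = (21 × 96) / (396 × 16) = 2016 / 6336 = 0.31818
Exposure is associated with lower odds of 30-day mortality (OR = 0.32 < 1).

0.318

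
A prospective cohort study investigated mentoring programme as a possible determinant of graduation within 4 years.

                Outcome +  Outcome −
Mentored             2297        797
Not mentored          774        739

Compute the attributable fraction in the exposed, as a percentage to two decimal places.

Cells: a = 2297, b = 797, c = 774, d = 739.
Risk in exposed = 2297/3094 = 0.74240; risk in unexposed = 774/1513 = 0.51157.
RR = 0.74240/0.51157 = 1.45124
AR% = (RR − 1)/RR × 100 = (1.45124 − 1)/1.45124 × 100 = 31.0933%

31.09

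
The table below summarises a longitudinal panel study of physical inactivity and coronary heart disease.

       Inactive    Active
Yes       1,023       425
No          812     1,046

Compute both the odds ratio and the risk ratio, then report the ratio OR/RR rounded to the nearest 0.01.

1.61

Reading the table with exposure as columns: a = 1023 (Inactive, case), b = 812 (Inactive, non-case), c = 425 (Active, case), d = 1046.
OR = (1023·1046)/(812·425) = 1070058/345100 = 3.10072
Risk in exposed = 1023/1835 = 0.55749; risk in unexposed = 425/1471 = 0.28892; RR = 1.92958
OR/RR = 3.10072 / 1.92958 = 1.60694
The outcome is not rare, so the OR lies further from 1 than the RR.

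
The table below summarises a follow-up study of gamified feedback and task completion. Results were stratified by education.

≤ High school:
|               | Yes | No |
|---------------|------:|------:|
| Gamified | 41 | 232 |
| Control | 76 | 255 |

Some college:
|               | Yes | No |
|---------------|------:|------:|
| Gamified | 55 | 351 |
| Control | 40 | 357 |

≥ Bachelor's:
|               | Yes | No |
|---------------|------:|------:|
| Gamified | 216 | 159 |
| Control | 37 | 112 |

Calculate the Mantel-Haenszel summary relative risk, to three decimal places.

RR_MH = Σ(aᵢ·n₀ᵢ/nᵢ) / Σ(cᵢ·n₁ᵢ/nᵢ), with n₁ᵢ = aᵢ+bᵢ (exposed), n₀ᵢ = cᵢ+dᵢ (unexposed), nᵢ = n₁ᵢ+n₀ᵢ.
Stratum 1 (≤ High school): n₁ = 273, n₀ = 331, n = 604; a·n₀/n = 41·331/604 = 22.4685; c·n₁/n = 76·273/604 = 34.3510
Stratum 2 (Some college): n₁ = 406, n₀ = 397, n = 803; a·n₀/n = 55·397/803 = 27.1918; c·n₁/n = 40·406/803 = 20.2242
Stratum 3 (≥ Bachelor's): n₁ = 375, n₀ = 149, n = 524; a·n₀/n = 216·149/524 = 61.4198; c·n₁/n = 37·375/524 = 26.4790
RR_MH = (22.4685 + 27.1918 + 61.4198) / (34.3510 + 20.2242 + 26.4790) = 111.0802 / 81.0542 = 1.37044

1.370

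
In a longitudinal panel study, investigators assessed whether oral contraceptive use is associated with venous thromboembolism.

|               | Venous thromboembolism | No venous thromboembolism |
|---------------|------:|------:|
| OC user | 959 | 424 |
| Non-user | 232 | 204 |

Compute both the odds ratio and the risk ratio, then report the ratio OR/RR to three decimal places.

Cells: a = 959, b = 424, c = 232, d = 204.
OR = (959·204)/(424·232) = 195636/98368 = 1.98882
Risk in exposed = 959/1383 = 0.69342; risk in unexposed = 232/436 = 0.53211; RR = 1.30315
OR/RR = 1.98882 / 1.30315 = 1.52616
The outcome is not rare, so the OR lies further from 1 than the RR.

1.526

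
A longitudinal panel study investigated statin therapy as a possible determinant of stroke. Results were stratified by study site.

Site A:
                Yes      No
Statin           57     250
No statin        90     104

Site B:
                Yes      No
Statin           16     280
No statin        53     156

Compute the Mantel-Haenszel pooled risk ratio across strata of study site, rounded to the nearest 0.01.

0.33

RR_MH = Σ(aᵢ·n₀ᵢ/nᵢ) / Σ(cᵢ·n₁ᵢ/nᵢ), with n₁ᵢ = aᵢ+bᵢ (exposed), n₀ᵢ = cᵢ+dᵢ (unexposed), nᵢ = n₁ᵢ+n₀ᵢ.
Stratum 1 (Site A): n₁ = 307, n₀ = 194, n = 501; a·n₀/n = 57·194/501 = 22.0719; c·n₁/n = 90·307/501 = 55.1497
Stratum 2 (Site B): n₁ = 296, n₀ = 209, n = 505; a·n₀/n = 16·209/505 = 6.6218; c·n₁/n = 53·296/505 = 31.0653
RR_MH = (22.0719 + 6.6218) / (55.1497 + 31.0653) = 28.6936 / 86.2150 = 0.33281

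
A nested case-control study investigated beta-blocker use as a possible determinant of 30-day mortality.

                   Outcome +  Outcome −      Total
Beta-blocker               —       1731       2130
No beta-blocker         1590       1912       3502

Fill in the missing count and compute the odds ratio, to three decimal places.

The missing cell is in the exposed row: 2130 − 1731 = 399.
So a = 399, b = 1731, c = 1590, d = 1912.
OR = (a·d)/(b·c) = (399 × 1912) / (1731 × 1590) = 762888 / 2752290 = 0.27718

0.277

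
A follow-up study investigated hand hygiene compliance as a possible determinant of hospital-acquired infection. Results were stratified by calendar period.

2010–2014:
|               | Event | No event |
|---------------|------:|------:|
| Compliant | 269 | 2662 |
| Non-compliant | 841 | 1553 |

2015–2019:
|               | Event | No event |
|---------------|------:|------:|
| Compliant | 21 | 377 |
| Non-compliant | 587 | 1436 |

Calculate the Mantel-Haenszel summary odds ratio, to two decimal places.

OR_MH = Σ(aᵢdᵢ/nᵢ) / Σ(bᵢcᵢ/nᵢ), where nᵢ is the stratum total.
Stratum 1 (2010–2014): n = 5325; a·d/n = 269·1553/5325 = 78.4520; b·c/n = 2662·841/5325 = 420.4210
Stratum 2 (2015–2019): n = 2421; a·d/n = 21·1436/2421 = 12.4560; b·c/n = 377·587/2421 = 91.4081
OR_MH = (78.4520 + 12.4560) / (420.4210 + 91.4081) = 90.9080 / 511.8291 = 0.17761

0.18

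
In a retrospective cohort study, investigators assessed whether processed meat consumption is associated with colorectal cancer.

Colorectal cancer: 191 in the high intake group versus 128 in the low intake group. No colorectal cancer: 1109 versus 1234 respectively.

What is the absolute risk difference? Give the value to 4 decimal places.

0.0529

From the description: a = 191, b = 1109, c = 128, d = 1234.
Risk in exposed = 191/1300 = 0.146923; risk in unexposed = 128/1362 = 0.093979.
Risk difference = 0.146923 − 0.093979 = 0.052944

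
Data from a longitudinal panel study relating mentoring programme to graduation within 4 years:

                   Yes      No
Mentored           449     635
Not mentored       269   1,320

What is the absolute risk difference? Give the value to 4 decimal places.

Cells: a = 449, b = 635, c = 269, d = 1320.
Risk in exposed = 449/1084 = 0.414207; risk in unexposed = 269/1589 = 0.169289.
Risk difference = 0.414207 − 0.169289 = 0.244918

0.2449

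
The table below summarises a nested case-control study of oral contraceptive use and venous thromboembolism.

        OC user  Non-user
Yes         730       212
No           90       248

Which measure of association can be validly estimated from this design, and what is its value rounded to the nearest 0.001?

9.488

Reading the table with exposure as columns: a = 730 (OC user, case), b = 90 (OC user, non-case), c = 212 (Non-user, case), d = 248.
This is a nested case-control study: participants were sampled on outcome status, so risks in the source population cannot be estimated directly — relative risk is not valid here. The odds ratio is the appropriate measure.
OR = (a·d)/(b·c) = (730 × 248) / (90 × 212) = 181040 / 19080 = 9.48847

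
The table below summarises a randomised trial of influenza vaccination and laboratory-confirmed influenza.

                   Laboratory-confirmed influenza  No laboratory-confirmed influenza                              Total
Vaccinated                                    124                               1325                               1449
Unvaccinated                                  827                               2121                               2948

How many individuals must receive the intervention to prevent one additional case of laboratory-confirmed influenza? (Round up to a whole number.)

Risk in treated group = 124/1449 = 0.08558; risk in control = 827/2948 = 0.28053.
Absolute risk reduction = 0.28053 − 0.08558 = 0.19495
NNT = 1 / ARR = 1 / 0.19495 = 5.129 → round up → 6

6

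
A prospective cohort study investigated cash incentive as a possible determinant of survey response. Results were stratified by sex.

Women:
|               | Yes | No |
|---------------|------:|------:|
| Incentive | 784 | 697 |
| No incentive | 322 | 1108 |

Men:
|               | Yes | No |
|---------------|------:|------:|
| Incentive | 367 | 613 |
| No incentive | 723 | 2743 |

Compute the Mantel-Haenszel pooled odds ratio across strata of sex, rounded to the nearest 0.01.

OR_MH = Σ(aᵢdᵢ/nᵢ) / Σ(bᵢcᵢ/nᵢ), where nᵢ is the stratum total.
Stratum 1 (Women): n = 2911; a·d/n = 784·1108/2911 = 298.4102; b·c/n = 697·322/2911 = 77.0986
Stratum 2 (Men): n = 4446; a·d/n = 367·2743/4446 = 226.4240; b·c/n = 613·723/4446 = 99.6849
OR_MH = (298.4102 + 226.4240) / (77.0986 + 99.6849) = 524.8341 / 176.7835 = 2.96880

2.97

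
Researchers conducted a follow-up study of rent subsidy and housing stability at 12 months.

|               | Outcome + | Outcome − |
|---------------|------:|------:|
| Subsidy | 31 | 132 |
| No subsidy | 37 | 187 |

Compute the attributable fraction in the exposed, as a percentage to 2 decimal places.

13.15

Cells: a = 31, b = 132, c = 37, d = 187.
Risk in exposed = 31/163 = 0.19018; risk in unexposed = 37/224 = 0.16518.
RR = 0.19018/0.16518 = 1.15138
AR% = (RR − 1)/RR × 100 = (1.15138 − 1)/1.15138 × 100 = 13.1480%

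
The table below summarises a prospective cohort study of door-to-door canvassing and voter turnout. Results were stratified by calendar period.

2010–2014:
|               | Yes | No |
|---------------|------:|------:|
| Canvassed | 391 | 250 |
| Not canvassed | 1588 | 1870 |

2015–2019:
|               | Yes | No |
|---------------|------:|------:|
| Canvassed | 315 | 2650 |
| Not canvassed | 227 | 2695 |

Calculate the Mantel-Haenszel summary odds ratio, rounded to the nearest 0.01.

OR_MH = Σ(aᵢdᵢ/nᵢ) / Σ(bᵢcᵢ/nᵢ), where nᵢ is the stratum total.
Stratum 1 (2010–2014): n = 4099; a·d/n = 391·1870/4099 = 178.3777; b·c/n = 250·1588/4099 = 96.8529
Stratum 2 (2015–2019): n = 5887; a·d/n = 315·2695/5887 = 144.2033; b·c/n = 2650·227/5887 = 102.1828
OR_MH = (178.3777 + 144.2033) / (96.8529 + 102.1828) = 322.5810 / 199.0357 = 1.62072

1.62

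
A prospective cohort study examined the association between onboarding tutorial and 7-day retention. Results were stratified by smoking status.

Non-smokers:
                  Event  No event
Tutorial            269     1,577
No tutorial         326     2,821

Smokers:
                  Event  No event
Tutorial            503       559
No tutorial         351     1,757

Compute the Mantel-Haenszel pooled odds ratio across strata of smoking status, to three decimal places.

2.613

OR_MH = Σ(aᵢdᵢ/nᵢ) / Σ(bᵢcᵢ/nᵢ), where nᵢ is the stratum total.
Stratum 1 (Non-smokers): n = 4993; a·d/n = 269·2821/4993 = 151.9826; b·c/n = 1577·326/4993 = 102.9646
Stratum 2 (Smokers): n = 3170; a·d/n = 503·1757/3170 = 278.7921; b·c/n = 559·351/3170 = 61.8956
OR_MH = (151.9826 + 278.7921) / (102.9646 + 61.8956) = 430.7747 / 164.8601 = 2.61297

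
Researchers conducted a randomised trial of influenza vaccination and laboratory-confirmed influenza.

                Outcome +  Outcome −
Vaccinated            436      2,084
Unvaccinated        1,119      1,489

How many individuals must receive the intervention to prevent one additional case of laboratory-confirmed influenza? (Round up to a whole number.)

4

Risk in treated group = 436/2520 = 0.17302; risk in control = 1119/2608 = 0.42906.
Absolute risk reduction = 0.42906 − 0.17302 = 0.25605
NNT = 1 / ARR = 1 / 0.25605 = 3.906 → round up → 4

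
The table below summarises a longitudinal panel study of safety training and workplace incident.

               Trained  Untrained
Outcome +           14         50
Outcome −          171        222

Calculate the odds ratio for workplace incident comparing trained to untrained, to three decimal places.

Reading the table with exposure as columns: a = 14 (Trained, case), b = 171 (Trained, non-case), c = 50 (Untrained, case), d = 222.
OR = (a·d)/(b·c) = (14 × 222) / (171 × 50) = 3108 / 8550 = 0.36351
Exposure is associated with lower odds of workplace incident (OR = 0.36 < 1).

0.364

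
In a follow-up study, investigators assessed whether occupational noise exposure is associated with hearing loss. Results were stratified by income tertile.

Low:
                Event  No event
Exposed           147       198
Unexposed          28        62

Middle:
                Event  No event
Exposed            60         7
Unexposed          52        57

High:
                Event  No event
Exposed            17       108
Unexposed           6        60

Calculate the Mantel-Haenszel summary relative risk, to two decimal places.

1.60

RR_MH = Σ(aᵢ·n₀ᵢ/nᵢ) / Σ(cᵢ·n₁ᵢ/nᵢ), with n₁ᵢ = aᵢ+bᵢ (exposed), n₀ᵢ = cᵢ+dᵢ (unexposed), nᵢ = n₁ᵢ+n₀ᵢ.
Stratum 1 (Low): n₁ = 345, n₀ = 90, n = 435; a·n₀/n = 147·90/435 = 30.4138; c·n₁/n = 28·345/435 = 22.2069
Stratum 2 (Middle): n₁ = 67, n₀ = 109, n = 176; a·n₀/n = 60·109/176 = 37.1591; c·n₁/n = 52·67/176 = 19.7955
Stratum 3 (High): n₁ = 125, n₀ = 66, n = 191; a·n₀/n = 17·66/191 = 5.8743; c·n₁/n = 6·125/191 = 3.9267
RR_MH = (30.4138 + 37.1591 + 5.8743) / (22.2069 + 19.7955 + 3.9267) = 73.4472 / 45.9291 = 1.59915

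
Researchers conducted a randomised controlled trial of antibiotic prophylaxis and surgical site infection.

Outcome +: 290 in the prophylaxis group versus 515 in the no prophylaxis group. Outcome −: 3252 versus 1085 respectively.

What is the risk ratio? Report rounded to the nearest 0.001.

0.254

From the description: a = 290, b = 3252, c = 515, d = 1085.
Risk in exposed = 290/3542 = 0.08187; risk in unexposed = 515/1600 = 0.32188.
RR = 0.08187 / 0.32188 = 0.25437
The risk is 75% lower among the exposed than among the unexposed.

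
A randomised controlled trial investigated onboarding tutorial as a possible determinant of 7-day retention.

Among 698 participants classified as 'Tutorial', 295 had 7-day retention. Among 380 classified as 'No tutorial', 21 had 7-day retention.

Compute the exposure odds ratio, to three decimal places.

12.514

From the description: a = 295, b = 403, c = 21, d = 359.
OR = (a·d)/(b·c) = (295 × 359) / (403 × 21) = 105905 / 8463 = 12.51388
The odds of 7-day retention are about 12.51 times as high in the tutorial group.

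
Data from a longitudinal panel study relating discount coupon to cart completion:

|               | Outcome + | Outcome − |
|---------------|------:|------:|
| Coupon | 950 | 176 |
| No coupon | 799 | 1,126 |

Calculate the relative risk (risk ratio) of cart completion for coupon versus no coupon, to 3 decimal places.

Cells: a = 950, b = 176, c = 799, d = 1126.
Risk in exposed = 950/1126 = 0.84369; risk in unexposed = 799/1925 = 0.41506.
RR = 0.84369 / 0.41506 = 2.03268
The risk among the exposed is 2.03 times that among the unexposed.

2.033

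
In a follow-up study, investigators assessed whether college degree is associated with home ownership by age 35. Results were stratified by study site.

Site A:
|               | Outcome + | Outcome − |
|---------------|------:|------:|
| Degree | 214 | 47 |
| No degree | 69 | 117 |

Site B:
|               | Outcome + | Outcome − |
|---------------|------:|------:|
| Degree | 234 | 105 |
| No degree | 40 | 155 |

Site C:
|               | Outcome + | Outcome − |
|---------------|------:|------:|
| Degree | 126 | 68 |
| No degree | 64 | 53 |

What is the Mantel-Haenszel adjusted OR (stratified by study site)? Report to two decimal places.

4.99

OR_MH = Σ(aᵢdᵢ/nᵢ) / Σ(bᵢcᵢ/nᵢ), where nᵢ is the stratum total.
Stratum 1 (Site A): n = 447; a·d/n = 214·117/447 = 56.0134; b·c/n = 47·69/447 = 7.2550
Stratum 2 (Site B): n = 534; a·d/n = 234·155/534 = 67.9213; b·c/n = 105·40/534 = 7.8652
Stratum 3 (Site C): n = 311; a·d/n = 126·53/311 = 21.4727; b·c/n = 68·64/311 = 13.9936
OR_MH = (56.0134 + 67.9213 + 21.4727) / (7.2550 + 7.8652 + 13.9936) = 145.4074 / 29.1138 = 4.99446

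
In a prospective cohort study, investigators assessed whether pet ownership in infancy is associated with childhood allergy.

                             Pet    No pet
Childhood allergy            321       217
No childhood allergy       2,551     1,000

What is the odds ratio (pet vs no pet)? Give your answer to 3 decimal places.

Reading the table with exposure as columns: a = 321 (Pet, case), b = 2551 (Pet, non-case), c = 217 (No pet, case), d = 1000.
OR = (a·d)/(b·c) = (321 × 1000) / (2551 × 217) = 321000 / 553567 = 0.57988
Exposure is associated with lower odds of childhood allergy (OR = 0.58 < 1).

0.580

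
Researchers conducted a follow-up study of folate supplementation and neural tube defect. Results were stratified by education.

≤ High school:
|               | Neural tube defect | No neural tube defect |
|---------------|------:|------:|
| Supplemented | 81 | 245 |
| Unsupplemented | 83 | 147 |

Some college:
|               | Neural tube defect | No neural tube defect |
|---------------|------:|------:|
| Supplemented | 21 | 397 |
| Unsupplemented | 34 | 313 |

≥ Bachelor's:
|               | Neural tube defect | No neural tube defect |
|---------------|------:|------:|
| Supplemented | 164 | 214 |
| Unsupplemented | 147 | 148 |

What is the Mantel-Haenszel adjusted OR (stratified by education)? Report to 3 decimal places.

0.654

OR_MH = Σ(aᵢdᵢ/nᵢ) / Σ(bᵢcᵢ/nᵢ), where nᵢ is the stratum total.
Stratum 1 (≤ High school): n = 556; a·d/n = 81·147/556 = 21.4155; b·c/n = 245·83/556 = 36.5737
Stratum 2 (Some college): n = 765; a·d/n = 21·313/765 = 8.5922; b·c/n = 397·34/765 = 17.6444
Stratum 3 (≥ Bachelor's): n = 673; a·d/n = 164·148/673 = 36.0654; b·c/n = 214·147/673 = 46.7429
OR_MH = (21.4155 + 8.5922 + 36.0654) / (36.5737 + 17.6444 + 46.7429) = 66.0730 / 100.9611 = 0.65444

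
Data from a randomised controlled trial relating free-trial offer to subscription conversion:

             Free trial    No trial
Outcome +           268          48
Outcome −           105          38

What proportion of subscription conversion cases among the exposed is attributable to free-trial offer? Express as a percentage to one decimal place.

22.3

Reading the table with exposure as columns: a = 268 (Free trial, case), b = 105 (Free trial, non-case), c = 48 (No trial, case), d = 38.
Risk in exposed = 268/373 = 0.71850; risk in unexposed = 48/86 = 0.55814.
RR = 0.71850/0.55814 = 1.28731
AR% = (RR − 1)/RR × 100 = (1.28731 − 1)/1.28731 × 100 = 22.3186%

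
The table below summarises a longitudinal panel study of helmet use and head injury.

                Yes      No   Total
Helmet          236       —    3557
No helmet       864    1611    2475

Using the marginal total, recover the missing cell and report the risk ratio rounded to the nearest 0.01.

0.19

The missing cell is in the exposed row: 3557 − 236 = 3321.
So a = 236, b = 3321, c = 864, d = 1611.
RR = [a/(a+b)] / [c/(c+d)] = (236/3557) / (864/2475) = 0.06635/0.34909 = 0.19006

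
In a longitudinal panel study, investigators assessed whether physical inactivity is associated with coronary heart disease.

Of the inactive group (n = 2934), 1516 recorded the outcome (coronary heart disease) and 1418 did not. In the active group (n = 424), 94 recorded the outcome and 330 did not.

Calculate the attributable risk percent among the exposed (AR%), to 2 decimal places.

From the description: a = 1516, b = 1418, c = 94, d = 330.
Risk in exposed = 1516/2934 = 0.51670; risk in unexposed = 94/424 = 0.22170.
RR = 0.51670/0.22170 = 2.33065
AR% = (RR − 1)/RR × 100 = (2.33065 − 1)/2.33065 × 100 = 57.0935%

57.09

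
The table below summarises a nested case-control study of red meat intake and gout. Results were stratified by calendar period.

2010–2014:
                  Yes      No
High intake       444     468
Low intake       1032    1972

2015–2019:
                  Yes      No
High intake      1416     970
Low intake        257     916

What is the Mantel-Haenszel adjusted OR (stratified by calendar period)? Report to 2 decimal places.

OR_MH = Σ(aᵢdᵢ/nᵢ) / Σ(bᵢcᵢ/nᵢ), where nᵢ is the stratum total.
Stratum 1 (2010–2014): n = 3916; a·d/n = 444·1972/3916 = 223.5873; b·c/n = 468·1032/3916 = 123.3340
Stratum 2 (2015–2019): n = 3559; a·d/n = 1416·916/3559 = 364.4439; b·c/n = 970·257/3559 = 70.0450
OR_MH = (223.5873 + 364.4439) / (123.3340 + 70.0450) = 588.0313 / 193.3790 = 3.04082

3.04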